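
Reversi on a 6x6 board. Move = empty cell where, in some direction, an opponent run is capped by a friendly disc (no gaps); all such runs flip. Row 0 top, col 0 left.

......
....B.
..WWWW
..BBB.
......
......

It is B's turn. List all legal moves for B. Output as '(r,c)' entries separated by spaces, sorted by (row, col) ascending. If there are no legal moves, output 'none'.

(1,1): flips 1 -> legal
(1,2): flips 2 -> legal
(1,3): flips 1 -> legal
(1,5): flips 1 -> legal
(2,1): no bracket -> illegal
(3,1): no bracket -> illegal
(3,5): no bracket -> illegal

Answer: (1,1) (1,2) (1,3) (1,5)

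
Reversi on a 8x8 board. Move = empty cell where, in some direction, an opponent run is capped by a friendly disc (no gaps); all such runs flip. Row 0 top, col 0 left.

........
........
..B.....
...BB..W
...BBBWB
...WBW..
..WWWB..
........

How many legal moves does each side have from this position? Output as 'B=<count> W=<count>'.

-- B to move --
(2,6): no bracket -> illegal
(2,7): flips 1 -> legal
(3,5): no bracket -> illegal
(3,6): no bracket -> illegal
(4,2): no bracket -> illegal
(5,1): no bracket -> illegal
(5,2): flips 1 -> legal
(5,6): flips 1 -> legal
(5,7): no bracket -> illegal
(6,1): flips 3 -> legal
(6,6): flips 1 -> legal
(7,1): flips 2 -> legal
(7,2): flips 1 -> legal
(7,3): flips 2 -> legal
(7,4): flips 1 -> legal
(7,5): no bracket -> illegal
B mobility = 9
-- W to move --
(1,1): flips 3 -> legal
(1,2): no bracket -> illegal
(1,3): no bracket -> illegal
(2,1): no bracket -> illegal
(2,3): flips 2 -> legal
(2,4): flips 3 -> legal
(2,5): no bracket -> illegal
(3,1): no bracket -> illegal
(3,2): no bracket -> illegal
(3,5): flips 2 -> legal
(3,6): flips 2 -> legal
(4,2): flips 3 -> legal
(5,2): no bracket -> illegal
(5,6): no bracket -> illegal
(5,7): flips 1 -> legal
(6,6): flips 1 -> legal
(7,4): no bracket -> illegal
(7,5): flips 1 -> legal
(7,6): no bracket -> illegal
W mobility = 9

Answer: B=9 W=9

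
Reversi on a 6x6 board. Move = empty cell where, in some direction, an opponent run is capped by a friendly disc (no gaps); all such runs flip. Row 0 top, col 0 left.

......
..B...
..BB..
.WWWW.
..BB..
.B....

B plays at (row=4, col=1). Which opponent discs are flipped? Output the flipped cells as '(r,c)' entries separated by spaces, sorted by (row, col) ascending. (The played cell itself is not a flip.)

Answer: (3,2)

Derivation:
Dir NW: first cell '.' (not opp) -> no flip
Dir N: opp run (3,1), next='.' -> no flip
Dir NE: opp run (3,2) capped by B -> flip
Dir W: first cell '.' (not opp) -> no flip
Dir E: first cell 'B' (not opp) -> no flip
Dir SW: first cell '.' (not opp) -> no flip
Dir S: first cell 'B' (not opp) -> no flip
Dir SE: first cell '.' (not opp) -> no flip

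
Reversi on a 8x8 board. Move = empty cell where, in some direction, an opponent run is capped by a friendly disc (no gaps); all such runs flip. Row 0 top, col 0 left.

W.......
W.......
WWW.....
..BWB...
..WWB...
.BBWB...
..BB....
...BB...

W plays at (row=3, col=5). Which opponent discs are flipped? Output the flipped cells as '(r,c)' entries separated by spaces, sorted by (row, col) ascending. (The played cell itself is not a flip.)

Answer: (3,4) (4,4)

Derivation:
Dir NW: first cell '.' (not opp) -> no flip
Dir N: first cell '.' (not opp) -> no flip
Dir NE: first cell '.' (not opp) -> no flip
Dir W: opp run (3,4) capped by W -> flip
Dir E: first cell '.' (not opp) -> no flip
Dir SW: opp run (4,4) capped by W -> flip
Dir S: first cell '.' (not opp) -> no flip
Dir SE: first cell '.' (not opp) -> no flip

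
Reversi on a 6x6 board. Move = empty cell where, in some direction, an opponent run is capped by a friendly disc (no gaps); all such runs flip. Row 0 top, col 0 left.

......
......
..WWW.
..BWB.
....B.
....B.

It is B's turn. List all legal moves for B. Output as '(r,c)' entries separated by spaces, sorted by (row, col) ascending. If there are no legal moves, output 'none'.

(1,1): flips 2 -> legal
(1,2): flips 2 -> legal
(1,3): no bracket -> illegal
(1,4): flips 2 -> legal
(1,5): no bracket -> illegal
(2,1): no bracket -> illegal
(2,5): no bracket -> illegal
(3,1): no bracket -> illegal
(3,5): no bracket -> illegal
(4,2): no bracket -> illegal
(4,3): no bracket -> illegal

Answer: (1,1) (1,2) (1,4)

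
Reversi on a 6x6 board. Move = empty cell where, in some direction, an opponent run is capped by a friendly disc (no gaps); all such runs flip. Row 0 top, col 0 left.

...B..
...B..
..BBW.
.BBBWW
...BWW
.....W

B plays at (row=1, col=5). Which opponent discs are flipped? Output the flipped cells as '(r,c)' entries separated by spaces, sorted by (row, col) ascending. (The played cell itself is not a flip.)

Dir NW: first cell '.' (not opp) -> no flip
Dir N: first cell '.' (not opp) -> no flip
Dir NE: edge -> no flip
Dir W: first cell '.' (not opp) -> no flip
Dir E: edge -> no flip
Dir SW: opp run (2,4) capped by B -> flip
Dir S: first cell '.' (not opp) -> no flip
Dir SE: edge -> no flip

Answer: (2,4)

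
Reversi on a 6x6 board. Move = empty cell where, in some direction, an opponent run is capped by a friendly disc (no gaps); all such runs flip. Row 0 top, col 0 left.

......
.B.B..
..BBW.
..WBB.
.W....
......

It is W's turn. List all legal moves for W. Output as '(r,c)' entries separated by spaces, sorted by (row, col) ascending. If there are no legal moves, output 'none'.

Answer: (0,2) (1,2) (1,4) (2,1) (3,5) (4,2) (4,4)

Derivation:
(0,0): no bracket -> illegal
(0,1): no bracket -> illegal
(0,2): flips 1 -> legal
(0,3): no bracket -> illegal
(0,4): no bracket -> illegal
(1,0): no bracket -> illegal
(1,2): flips 1 -> legal
(1,4): flips 1 -> legal
(2,0): no bracket -> illegal
(2,1): flips 2 -> legal
(2,5): no bracket -> illegal
(3,1): no bracket -> illegal
(3,5): flips 2 -> legal
(4,2): flips 1 -> legal
(4,3): no bracket -> illegal
(4,4): flips 1 -> legal
(4,5): no bracket -> illegal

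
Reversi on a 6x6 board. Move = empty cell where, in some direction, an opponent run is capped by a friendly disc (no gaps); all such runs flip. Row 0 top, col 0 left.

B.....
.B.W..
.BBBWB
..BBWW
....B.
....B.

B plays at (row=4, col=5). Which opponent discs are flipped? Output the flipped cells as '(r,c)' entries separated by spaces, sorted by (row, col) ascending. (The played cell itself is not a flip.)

Dir NW: opp run (3,4) capped by B -> flip
Dir N: opp run (3,5) capped by B -> flip
Dir NE: edge -> no flip
Dir W: first cell 'B' (not opp) -> no flip
Dir E: edge -> no flip
Dir SW: first cell 'B' (not opp) -> no flip
Dir S: first cell '.' (not opp) -> no flip
Dir SE: edge -> no flip

Answer: (3,4) (3,5)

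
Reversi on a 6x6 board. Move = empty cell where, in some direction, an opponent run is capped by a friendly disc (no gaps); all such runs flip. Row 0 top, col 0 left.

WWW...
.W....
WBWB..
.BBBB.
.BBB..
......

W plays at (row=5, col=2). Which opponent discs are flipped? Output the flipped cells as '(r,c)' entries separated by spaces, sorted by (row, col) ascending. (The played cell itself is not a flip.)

Answer: (3,2) (4,2)

Derivation:
Dir NW: opp run (4,1), next='.' -> no flip
Dir N: opp run (4,2) (3,2) capped by W -> flip
Dir NE: opp run (4,3) (3,4), next='.' -> no flip
Dir W: first cell '.' (not opp) -> no flip
Dir E: first cell '.' (not opp) -> no flip
Dir SW: edge -> no flip
Dir S: edge -> no flip
Dir SE: edge -> no flip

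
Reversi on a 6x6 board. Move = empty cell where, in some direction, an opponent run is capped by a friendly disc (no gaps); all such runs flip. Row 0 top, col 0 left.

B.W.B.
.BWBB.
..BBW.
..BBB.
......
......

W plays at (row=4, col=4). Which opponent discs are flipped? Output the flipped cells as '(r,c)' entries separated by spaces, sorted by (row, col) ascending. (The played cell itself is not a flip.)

Dir NW: opp run (3,3) (2,2) (1,1) (0,0), next=edge -> no flip
Dir N: opp run (3,4) capped by W -> flip
Dir NE: first cell '.' (not opp) -> no flip
Dir W: first cell '.' (not opp) -> no flip
Dir E: first cell '.' (not opp) -> no flip
Dir SW: first cell '.' (not opp) -> no flip
Dir S: first cell '.' (not opp) -> no flip
Dir SE: first cell '.' (not opp) -> no flip

Answer: (3,4)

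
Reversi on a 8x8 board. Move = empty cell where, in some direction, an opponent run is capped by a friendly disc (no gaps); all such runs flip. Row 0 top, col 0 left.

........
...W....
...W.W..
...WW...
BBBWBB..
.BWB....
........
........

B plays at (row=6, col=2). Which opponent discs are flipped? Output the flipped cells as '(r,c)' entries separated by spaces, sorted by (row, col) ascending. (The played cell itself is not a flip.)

Dir NW: first cell 'B' (not opp) -> no flip
Dir N: opp run (5,2) capped by B -> flip
Dir NE: first cell 'B' (not opp) -> no flip
Dir W: first cell '.' (not opp) -> no flip
Dir E: first cell '.' (not opp) -> no flip
Dir SW: first cell '.' (not opp) -> no flip
Dir S: first cell '.' (not opp) -> no flip
Dir SE: first cell '.' (not opp) -> no flip

Answer: (5,2)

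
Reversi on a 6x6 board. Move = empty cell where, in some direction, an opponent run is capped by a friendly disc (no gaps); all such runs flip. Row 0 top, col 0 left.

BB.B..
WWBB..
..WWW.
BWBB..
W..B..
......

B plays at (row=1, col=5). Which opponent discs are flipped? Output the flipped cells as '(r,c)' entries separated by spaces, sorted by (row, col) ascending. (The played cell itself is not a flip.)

Dir NW: first cell '.' (not opp) -> no flip
Dir N: first cell '.' (not opp) -> no flip
Dir NE: edge -> no flip
Dir W: first cell '.' (not opp) -> no flip
Dir E: edge -> no flip
Dir SW: opp run (2,4) capped by B -> flip
Dir S: first cell '.' (not opp) -> no flip
Dir SE: edge -> no flip

Answer: (2,4)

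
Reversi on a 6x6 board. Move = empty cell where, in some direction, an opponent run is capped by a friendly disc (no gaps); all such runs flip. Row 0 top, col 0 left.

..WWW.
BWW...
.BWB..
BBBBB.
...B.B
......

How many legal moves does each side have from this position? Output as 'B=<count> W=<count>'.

Answer: B=3 W=6

Derivation:
-- B to move --
(0,0): flips 2 -> legal
(0,1): flips 2 -> legal
(0,5): no bracket -> illegal
(1,3): flips 3 -> legal
(1,4): no bracket -> illegal
(1,5): no bracket -> illegal
(2,0): no bracket -> illegal
B mobility = 3
-- W to move --
(0,0): no bracket -> illegal
(0,1): no bracket -> illegal
(1,3): no bracket -> illegal
(1,4): no bracket -> illegal
(2,0): flips 1 -> legal
(2,4): flips 1 -> legal
(2,5): no bracket -> illegal
(3,5): no bracket -> illegal
(4,0): flips 1 -> legal
(4,1): flips 2 -> legal
(4,2): flips 1 -> legal
(4,4): flips 1 -> legal
(5,2): no bracket -> illegal
(5,3): no bracket -> illegal
(5,4): no bracket -> illegal
(5,5): no bracket -> illegal
W mobility = 6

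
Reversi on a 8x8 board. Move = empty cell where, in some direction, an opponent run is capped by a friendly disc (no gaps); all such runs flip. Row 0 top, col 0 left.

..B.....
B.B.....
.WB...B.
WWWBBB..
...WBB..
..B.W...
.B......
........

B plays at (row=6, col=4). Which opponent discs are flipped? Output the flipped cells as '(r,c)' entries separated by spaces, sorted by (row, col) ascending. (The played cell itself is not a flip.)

Answer: (5,4)

Derivation:
Dir NW: first cell '.' (not opp) -> no flip
Dir N: opp run (5,4) capped by B -> flip
Dir NE: first cell '.' (not opp) -> no flip
Dir W: first cell '.' (not opp) -> no flip
Dir E: first cell '.' (not opp) -> no flip
Dir SW: first cell '.' (not opp) -> no flip
Dir S: first cell '.' (not opp) -> no flip
Dir SE: first cell '.' (not opp) -> no flip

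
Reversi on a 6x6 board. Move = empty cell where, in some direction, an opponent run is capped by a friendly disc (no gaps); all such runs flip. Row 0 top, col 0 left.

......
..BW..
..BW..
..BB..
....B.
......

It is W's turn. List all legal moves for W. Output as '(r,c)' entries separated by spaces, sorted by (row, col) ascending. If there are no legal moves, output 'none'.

Answer: (0,1) (1,1) (2,1) (3,1) (4,1) (4,3)

Derivation:
(0,1): flips 1 -> legal
(0,2): no bracket -> illegal
(0,3): no bracket -> illegal
(1,1): flips 1 -> legal
(2,1): flips 1 -> legal
(2,4): no bracket -> illegal
(3,1): flips 1 -> legal
(3,4): no bracket -> illegal
(3,5): no bracket -> illegal
(4,1): flips 1 -> legal
(4,2): no bracket -> illegal
(4,3): flips 1 -> legal
(4,5): no bracket -> illegal
(5,3): no bracket -> illegal
(5,4): no bracket -> illegal
(5,5): no bracket -> illegal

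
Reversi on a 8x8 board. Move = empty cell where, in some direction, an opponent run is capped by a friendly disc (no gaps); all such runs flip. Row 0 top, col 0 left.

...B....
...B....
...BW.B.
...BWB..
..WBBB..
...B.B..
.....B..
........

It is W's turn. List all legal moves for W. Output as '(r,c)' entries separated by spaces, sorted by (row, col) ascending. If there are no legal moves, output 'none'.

Answer: (0,2) (1,2) (2,2) (3,2) (3,6) (4,6) (5,2) (5,4) (5,6) (6,4)

Derivation:
(0,2): flips 1 -> legal
(0,4): no bracket -> illegal
(1,2): flips 1 -> legal
(1,4): no bracket -> illegal
(1,5): no bracket -> illegal
(1,6): no bracket -> illegal
(1,7): no bracket -> illegal
(2,2): flips 1 -> legal
(2,5): no bracket -> illegal
(2,7): no bracket -> illegal
(3,2): flips 1 -> legal
(3,6): flips 1 -> legal
(3,7): no bracket -> illegal
(4,6): flips 4 -> legal
(5,2): flips 1 -> legal
(5,4): flips 1 -> legal
(5,6): flips 1 -> legal
(6,2): no bracket -> illegal
(6,3): no bracket -> illegal
(6,4): flips 1 -> legal
(6,6): no bracket -> illegal
(7,4): no bracket -> illegal
(7,5): no bracket -> illegal
(7,6): no bracket -> illegal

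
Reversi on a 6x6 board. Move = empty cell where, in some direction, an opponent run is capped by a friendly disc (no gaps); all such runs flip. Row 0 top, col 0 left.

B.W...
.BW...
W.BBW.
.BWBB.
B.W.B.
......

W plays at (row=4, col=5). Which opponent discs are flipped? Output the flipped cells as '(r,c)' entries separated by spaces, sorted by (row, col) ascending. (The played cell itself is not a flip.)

Answer: (2,3) (3,4)

Derivation:
Dir NW: opp run (3,4) (2,3) capped by W -> flip
Dir N: first cell '.' (not opp) -> no flip
Dir NE: edge -> no flip
Dir W: opp run (4,4), next='.' -> no flip
Dir E: edge -> no flip
Dir SW: first cell '.' (not opp) -> no flip
Dir S: first cell '.' (not opp) -> no flip
Dir SE: edge -> no flip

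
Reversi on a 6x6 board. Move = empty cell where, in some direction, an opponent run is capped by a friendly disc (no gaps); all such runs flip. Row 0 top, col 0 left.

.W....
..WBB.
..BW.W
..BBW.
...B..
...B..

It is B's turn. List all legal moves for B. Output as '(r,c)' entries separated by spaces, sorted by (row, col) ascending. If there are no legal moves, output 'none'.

(0,0): no bracket -> illegal
(0,2): flips 1 -> legal
(0,3): no bracket -> illegal
(1,0): no bracket -> illegal
(1,1): flips 1 -> legal
(1,5): no bracket -> illegal
(2,1): no bracket -> illegal
(2,4): flips 1 -> legal
(3,5): flips 1 -> legal
(4,4): no bracket -> illegal
(4,5): no bracket -> illegal

Answer: (0,2) (1,1) (2,4) (3,5)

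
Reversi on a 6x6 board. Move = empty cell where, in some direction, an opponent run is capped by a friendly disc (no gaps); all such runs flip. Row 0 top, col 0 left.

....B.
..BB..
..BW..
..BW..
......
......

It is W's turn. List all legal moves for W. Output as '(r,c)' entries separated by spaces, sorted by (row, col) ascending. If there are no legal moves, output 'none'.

Answer: (0,1) (0,3) (1,1) (2,1) (3,1) (4,1)

Derivation:
(0,1): flips 1 -> legal
(0,2): no bracket -> illegal
(0,3): flips 1 -> legal
(0,5): no bracket -> illegal
(1,1): flips 1 -> legal
(1,4): no bracket -> illegal
(1,5): no bracket -> illegal
(2,1): flips 1 -> legal
(2,4): no bracket -> illegal
(3,1): flips 1 -> legal
(4,1): flips 1 -> legal
(4,2): no bracket -> illegal
(4,3): no bracket -> illegal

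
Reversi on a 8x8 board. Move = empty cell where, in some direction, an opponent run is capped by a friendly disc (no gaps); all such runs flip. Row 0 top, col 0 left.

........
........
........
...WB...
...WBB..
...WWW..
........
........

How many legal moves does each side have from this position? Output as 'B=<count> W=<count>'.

-- B to move --
(2,2): flips 1 -> legal
(2,3): no bracket -> illegal
(2,4): no bracket -> illegal
(3,2): flips 1 -> legal
(4,2): flips 1 -> legal
(4,6): no bracket -> illegal
(5,2): flips 1 -> legal
(5,6): no bracket -> illegal
(6,2): flips 1 -> legal
(6,3): flips 1 -> legal
(6,4): flips 1 -> legal
(6,5): flips 1 -> legal
(6,6): flips 1 -> legal
B mobility = 9
-- W to move --
(2,3): no bracket -> illegal
(2,4): flips 2 -> legal
(2,5): flips 1 -> legal
(3,5): flips 3 -> legal
(3,6): flips 1 -> legal
(4,6): flips 2 -> legal
(5,6): no bracket -> illegal
W mobility = 5

Answer: B=9 W=5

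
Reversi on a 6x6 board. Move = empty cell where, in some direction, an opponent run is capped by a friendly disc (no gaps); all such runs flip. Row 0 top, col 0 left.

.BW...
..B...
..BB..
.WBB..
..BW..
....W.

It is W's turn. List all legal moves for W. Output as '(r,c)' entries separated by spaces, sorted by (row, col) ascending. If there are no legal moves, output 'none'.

Answer: (0,0) (1,3) (2,1) (3,4) (4,1) (5,2) (5,3)

Derivation:
(0,0): flips 1 -> legal
(0,3): no bracket -> illegal
(1,0): no bracket -> illegal
(1,1): no bracket -> illegal
(1,3): flips 3 -> legal
(1,4): no bracket -> illegal
(2,1): flips 1 -> legal
(2,4): no bracket -> illegal
(3,4): flips 2 -> legal
(4,1): flips 1 -> legal
(4,4): no bracket -> illegal
(5,1): no bracket -> illegal
(5,2): flips 4 -> legal
(5,3): flips 1 -> legal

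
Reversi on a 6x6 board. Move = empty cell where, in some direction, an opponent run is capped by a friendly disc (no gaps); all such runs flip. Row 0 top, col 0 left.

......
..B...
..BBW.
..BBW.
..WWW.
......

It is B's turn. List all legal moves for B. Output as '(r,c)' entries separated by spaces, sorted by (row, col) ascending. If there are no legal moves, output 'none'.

(1,3): no bracket -> illegal
(1,4): no bracket -> illegal
(1,5): flips 1 -> legal
(2,5): flips 1 -> legal
(3,1): no bracket -> illegal
(3,5): flips 1 -> legal
(4,1): no bracket -> illegal
(4,5): flips 1 -> legal
(5,1): flips 1 -> legal
(5,2): flips 1 -> legal
(5,3): flips 1 -> legal
(5,4): flips 1 -> legal
(5,5): flips 1 -> legal

Answer: (1,5) (2,5) (3,5) (4,5) (5,1) (5,2) (5,3) (5,4) (5,5)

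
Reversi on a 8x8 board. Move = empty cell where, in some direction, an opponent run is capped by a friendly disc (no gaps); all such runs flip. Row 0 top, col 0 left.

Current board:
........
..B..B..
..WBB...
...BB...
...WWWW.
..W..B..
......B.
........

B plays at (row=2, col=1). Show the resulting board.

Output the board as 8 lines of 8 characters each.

Answer: ........
..B..B..
.BBBB...
...BB...
...WWWW.
..W..B..
......B.
........

Derivation:
Place B at (2,1); scan 8 dirs for brackets.
Dir NW: first cell '.' (not opp) -> no flip
Dir N: first cell '.' (not opp) -> no flip
Dir NE: first cell 'B' (not opp) -> no flip
Dir W: first cell '.' (not opp) -> no flip
Dir E: opp run (2,2) capped by B -> flip
Dir SW: first cell '.' (not opp) -> no flip
Dir S: first cell '.' (not opp) -> no flip
Dir SE: first cell '.' (not opp) -> no flip
All flips: (2,2)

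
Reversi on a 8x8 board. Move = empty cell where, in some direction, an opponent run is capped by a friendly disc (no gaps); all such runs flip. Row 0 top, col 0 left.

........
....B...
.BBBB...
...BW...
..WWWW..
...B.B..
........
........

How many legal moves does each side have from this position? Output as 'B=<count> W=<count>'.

-- B to move --
(2,5): no bracket -> illegal
(3,1): flips 1 -> legal
(3,2): no bracket -> illegal
(3,5): flips 3 -> legal
(3,6): no bracket -> illegal
(4,1): no bracket -> illegal
(4,6): no bracket -> illegal
(5,1): flips 1 -> legal
(5,2): no bracket -> illegal
(5,4): flips 2 -> legal
(5,6): flips 2 -> legal
B mobility = 5
-- W to move --
(0,3): no bracket -> illegal
(0,4): flips 2 -> legal
(0,5): no bracket -> illegal
(1,0): no bracket -> illegal
(1,1): flips 2 -> legal
(1,2): flips 1 -> legal
(1,3): flips 2 -> legal
(1,5): flips 2 -> legal
(2,0): no bracket -> illegal
(2,5): no bracket -> illegal
(3,0): no bracket -> illegal
(3,1): no bracket -> illegal
(3,2): flips 1 -> legal
(3,5): no bracket -> illegal
(4,6): no bracket -> illegal
(5,2): no bracket -> illegal
(5,4): no bracket -> illegal
(5,6): no bracket -> illegal
(6,2): flips 1 -> legal
(6,3): flips 1 -> legal
(6,4): flips 1 -> legal
(6,5): flips 1 -> legal
(6,6): flips 1 -> legal
W mobility = 11

Answer: B=5 W=11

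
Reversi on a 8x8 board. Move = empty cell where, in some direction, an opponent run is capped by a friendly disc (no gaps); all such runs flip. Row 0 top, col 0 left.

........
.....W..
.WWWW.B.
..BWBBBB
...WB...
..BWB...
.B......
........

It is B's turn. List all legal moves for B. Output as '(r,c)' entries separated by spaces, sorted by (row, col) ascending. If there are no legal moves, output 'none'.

Answer: (0,4) (1,0) (1,1) (1,2) (1,3) (1,4) (4,2) (6,2)

Derivation:
(0,4): flips 1 -> legal
(0,5): no bracket -> illegal
(0,6): no bracket -> illegal
(1,0): flips 1 -> legal
(1,1): flips 2 -> legal
(1,2): flips 2 -> legal
(1,3): flips 1 -> legal
(1,4): flips 2 -> legal
(1,6): no bracket -> illegal
(2,0): no bracket -> illegal
(2,5): no bracket -> illegal
(3,0): no bracket -> illegal
(3,1): no bracket -> illegal
(4,2): flips 1 -> legal
(6,2): flips 1 -> legal
(6,3): no bracket -> illegal
(6,4): no bracket -> illegal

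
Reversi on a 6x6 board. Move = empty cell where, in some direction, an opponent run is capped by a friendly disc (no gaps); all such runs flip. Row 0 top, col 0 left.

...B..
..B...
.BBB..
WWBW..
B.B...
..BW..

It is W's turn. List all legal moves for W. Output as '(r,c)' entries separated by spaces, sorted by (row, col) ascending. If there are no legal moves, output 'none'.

(0,1): no bracket -> illegal
(0,2): no bracket -> illegal
(0,4): no bracket -> illegal
(1,0): no bracket -> illegal
(1,1): flips 2 -> legal
(1,3): flips 2 -> legal
(1,4): no bracket -> illegal
(2,0): no bracket -> illegal
(2,4): no bracket -> illegal
(3,4): no bracket -> illegal
(4,1): no bracket -> illegal
(4,3): no bracket -> illegal
(5,0): flips 1 -> legal
(5,1): flips 2 -> legal

Answer: (1,1) (1,3) (5,0) (5,1)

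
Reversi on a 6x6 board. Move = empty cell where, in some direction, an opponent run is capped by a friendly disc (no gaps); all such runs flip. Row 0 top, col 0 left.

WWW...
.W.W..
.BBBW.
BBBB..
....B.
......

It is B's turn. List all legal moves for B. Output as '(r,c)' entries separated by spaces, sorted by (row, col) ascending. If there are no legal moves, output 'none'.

(0,3): flips 1 -> legal
(0,4): flips 1 -> legal
(1,0): no bracket -> illegal
(1,2): no bracket -> illegal
(1,4): no bracket -> illegal
(1,5): flips 1 -> legal
(2,0): no bracket -> illegal
(2,5): flips 1 -> legal
(3,4): no bracket -> illegal
(3,5): no bracket -> illegal

Answer: (0,3) (0,4) (1,5) (2,5)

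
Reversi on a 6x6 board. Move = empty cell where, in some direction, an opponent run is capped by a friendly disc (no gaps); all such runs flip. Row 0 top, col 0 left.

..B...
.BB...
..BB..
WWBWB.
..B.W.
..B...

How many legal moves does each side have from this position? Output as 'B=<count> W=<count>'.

Answer: B=6 W=6

Derivation:
-- B to move --
(2,0): flips 1 -> legal
(2,1): no bracket -> illegal
(2,4): flips 1 -> legal
(3,5): no bracket -> illegal
(4,0): flips 1 -> legal
(4,1): no bracket -> illegal
(4,3): flips 1 -> legal
(4,5): no bracket -> illegal
(5,3): no bracket -> illegal
(5,4): flips 1 -> legal
(5,5): flips 2 -> legal
B mobility = 6
-- W to move --
(0,0): flips 2 -> legal
(0,1): no bracket -> illegal
(0,3): no bracket -> illegal
(1,0): no bracket -> illegal
(1,3): flips 2 -> legal
(1,4): no bracket -> illegal
(2,0): no bracket -> illegal
(2,1): no bracket -> illegal
(2,4): flips 1 -> legal
(2,5): no bracket -> illegal
(3,5): flips 1 -> legal
(4,1): no bracket -> illegal
(4,3): no bracket -> illegal
(4,5): no bracket -> illegal
(5,1): flips 1 -> legal
(5,3): flips 1 -> legal
W mobility = 6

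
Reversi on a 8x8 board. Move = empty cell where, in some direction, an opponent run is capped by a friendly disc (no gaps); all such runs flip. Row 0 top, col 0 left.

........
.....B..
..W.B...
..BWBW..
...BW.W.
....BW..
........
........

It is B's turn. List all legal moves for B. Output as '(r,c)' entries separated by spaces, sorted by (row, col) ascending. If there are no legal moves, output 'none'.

(1,1): no bracket -> illegal
(1,2): flips 1 -> legal
(1,3): no bracket -> illegal
(2,1): no bracket -> illegal
(2,3): flips 1 -> legal
(2,5): no bracket -> illegal
(2,6): no bracket -> illegal
(3,1): no bracket -> illegal
(3,6): flips 1 -> legal
(3,7): no bracket -> illegal
(4,2): flips 1 -> legal
(4,5): flips 1 -> legal
(4,7): no bracket -> illegal
(5,3): no bracket -> illegal
(5,6): flips 1 -> legal
(5,7): flips 2 -> legal
(6,4): no bracket -> illegal
(6,5): no bracket -> illegal
(6,6): no bracket -> illegal

Answer: (1,2) (2,3) (3,6) (4,2) (4,5) (5,6) (5,7)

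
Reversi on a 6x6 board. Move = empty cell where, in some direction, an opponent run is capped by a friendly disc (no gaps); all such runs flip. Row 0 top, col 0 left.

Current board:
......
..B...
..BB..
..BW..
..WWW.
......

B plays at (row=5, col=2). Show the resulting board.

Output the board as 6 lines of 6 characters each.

Answer: ......
..B...
..BB..
..BW..
..BWW.
..B...

Derivation:
Place B at (5,2); scan 8 dirs for brackets.
Dir NW: first cell '.' (not opp) -> no flip
Dir N: opp run (4,2) capped by B -> flip
Dir NE: opp run (4,3), next='.' -> no flip
Dir W: first cell '.' (not opp) -> no flip
Dir E: first cell '.' (not opp) -> no flip
Dir SW: edge -> no flip
Dir S: edge -> no flip
Dir SE: edge -> no flip
All flips: (4,2)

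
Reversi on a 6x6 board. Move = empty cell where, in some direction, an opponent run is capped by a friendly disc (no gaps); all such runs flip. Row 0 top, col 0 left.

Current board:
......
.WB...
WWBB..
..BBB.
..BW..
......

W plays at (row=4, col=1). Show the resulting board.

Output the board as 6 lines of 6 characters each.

Answer: ......
.WB...
WWBB..
..BBB.
.WWW..
......

Derivation:
Place W at (4,1); scan 8 dirs for brackets.
Dir NW: first cell '.' (not opp) -> no flip
Dir N: first cell '.' (not opp) -> no flip
Dir NE: opp run (3,2) (2,3), next='.' -> no flip
Dir W: first cell '.' (not opp) -> no flip
Dir E: opp run (4,2) capped by W -> flip
Dir SW: first cell '.' (not opp) -> no flip
Dir S: first cell '.' (not opp) -> no flip
Dir SE: first cell '.' (not opp) -> no flip
All flips: (4,2)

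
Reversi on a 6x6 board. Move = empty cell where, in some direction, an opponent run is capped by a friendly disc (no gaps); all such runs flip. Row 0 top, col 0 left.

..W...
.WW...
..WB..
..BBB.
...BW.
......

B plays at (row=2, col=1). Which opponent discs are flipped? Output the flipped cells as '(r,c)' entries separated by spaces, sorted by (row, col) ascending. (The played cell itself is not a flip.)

Dir NW: first cell '.' (not opp) -> no flip
Dir N: opp run (1,1), next='.' -> no flip
Dir NE: opp run (1,2), next='.' -> no flip
Dir W: first cell '.' (not opp) -> no flip
Dir E: opp run (2,2) capped by B -> flip
Dir SW: first cell '.' (not opp) -> no flip
Dir S: first cell '.' (not opp) -> no flip
Dir SE: first cell 'B' (not opp) -> no flip

Answer: (2,2)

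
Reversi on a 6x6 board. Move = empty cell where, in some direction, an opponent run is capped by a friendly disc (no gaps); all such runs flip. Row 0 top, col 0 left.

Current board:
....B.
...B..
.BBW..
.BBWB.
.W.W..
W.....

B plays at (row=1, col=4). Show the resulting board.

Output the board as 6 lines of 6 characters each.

Answer: ....B.
...BB.
.BBB..
.BBWB.
.W.W..
W.....

Derivation:
Place B at (1,4); scan 8 dirs for brackets.
Dir NW: first cell '.' (not opp) -> no flip
Dir N: first cell 'B' (not opp) -> no flip
Dir NE: first cell '.' (not opp) -> no flip
Dir W: first cell 'B' (not opp) -> no flip
Dir E: first cell '.' (not opp) -> no flip
Dir SW: opp run (2,3) capped by B -> flip
Dir S: first cell '.' (not opp) -> no flip
Dir SE: first cell '.' (not opp) -> no flip
All flips: (2,3)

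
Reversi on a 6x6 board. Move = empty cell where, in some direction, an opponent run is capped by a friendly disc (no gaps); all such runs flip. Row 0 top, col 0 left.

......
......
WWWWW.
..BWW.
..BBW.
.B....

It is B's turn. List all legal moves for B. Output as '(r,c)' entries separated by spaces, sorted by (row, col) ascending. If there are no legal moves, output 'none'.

(1,0): flips 1 -> legal
(1,1): no bracket -> illegal
(1,2): flips 1 -> legal
(1,3): flips 2 -> legal
(1,4): flips 1 -> legal
(1,5): flips 2 -> legal
(2,5): flips 1 -> legal
(3,0): no bracket -> illegal
(3,1): no bracket -> illegal
(3,5): flips 2 -> legal
(4,5): flips 1 -> legal
(5,3): no bracket -> illegal
(5,4): no bracket -> illegal
(5,5): no bracket -> illegal

Answer: (1,0) (1,2) (1,3) (1,4) (1,5) (2,5) (3,5) (4,5)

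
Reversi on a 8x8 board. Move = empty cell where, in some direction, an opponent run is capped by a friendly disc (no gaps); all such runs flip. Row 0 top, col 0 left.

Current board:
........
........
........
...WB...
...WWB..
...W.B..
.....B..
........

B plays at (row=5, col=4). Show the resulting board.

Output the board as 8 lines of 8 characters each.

Place B at (5,4); scan 8 dirs for brackets.
Dir NW: opp run (4,3), next='.' -> no flip
Dir N: opp run (4,4) capped by B -> flip
Dir NE: first cell 'B' (not opp) -> no flip
Dir W: opp run (5,3), next='.' -> no flip
Dir E: first cell 'B' (not opp) -> no flip
Dir SW: first cell '.' (not opp) -> no flip
Dir S: first cell '.' (not opp) -> no flip
Dir SE: first cell 'B' (not opp) -> no flip
All flips: (4,4)

Answer: ........
........
........
...WB...
...WBB..
...WBB..
.....B..
........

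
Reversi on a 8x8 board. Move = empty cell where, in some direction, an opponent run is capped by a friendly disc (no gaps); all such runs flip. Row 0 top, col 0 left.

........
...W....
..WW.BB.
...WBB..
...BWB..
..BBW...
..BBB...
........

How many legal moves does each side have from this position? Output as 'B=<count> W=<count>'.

Answer: B=5 W=12

Derivation:
-- B to move --
(0,2): no bracket -> illegal
(0,3): flips 3 -> legal
(0,4): no bracket -> illegal
(1,1): no bracket -> illegal
(1,2): flips 1 -> legal
(1,4): no bracket -> illegal
(2,1): no bracket -> illegal
(2,4): no bracket -> illegal
(3,1): no bracket -> illegal
(3,2): flips 1 -> legal
(4,2): no bracket -> illegal
(5,5): flips 1 -> legal
(6,5): flips 1 -> legal
B mobility = 5
-- W to move --
(1,4): no bracket -> illegal
(1,5): no bracket -> illegal
(1,6): no bracket -> illegal
(1,7): flips 2 -> legal
(2,4): flips 1 -> legal
(2,7): no bracket -> illegal
(3,2): flips 1 -> legal
(3,6): flips 3 -> legal
(3,7): no bracket -> illegal
(4,1): no bracket -> illegal
(4,2): flips 1 -> legal
(4,6): flips 1 -> legal
(5,1): flips 2 -> legal
(5,5): no bracket -> illegal
(5,6): flips 2 -> legal
(6,1): no bracket -> illegal
(6,5): no bracket -> illegal
(7,1): flips 2 -> legal
(7,2): flips 1 -> legal
(7,3): flips 3 -> legal
(7,4): flips 1 -> legal
(7,5): no bracket -> illegal
W mobility = 12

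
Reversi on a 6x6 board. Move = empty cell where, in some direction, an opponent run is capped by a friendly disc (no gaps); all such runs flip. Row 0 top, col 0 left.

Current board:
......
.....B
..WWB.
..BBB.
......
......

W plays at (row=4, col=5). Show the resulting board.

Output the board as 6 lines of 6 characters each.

Answer: ......
.....B
..WWB.
..BBW.
.....W
......

Derivation:
Place W at (4,5); scan 8 dirs for brackets.
Dir NW: opp run (3,4) capped by W -> flip
Dir N: first cell '.' (not opp) -> no flip
Dir NE: edge -> no flip
Dir W: first cell '.' (not opp) -> no flip
Dir E: edge -> no flip
Dir SW: first cell '.' (not opp) -> no flip
Dir S: first cell '.' (not opp) -> no flip
Dir SE: edge -> no flip
All flips: (3,4)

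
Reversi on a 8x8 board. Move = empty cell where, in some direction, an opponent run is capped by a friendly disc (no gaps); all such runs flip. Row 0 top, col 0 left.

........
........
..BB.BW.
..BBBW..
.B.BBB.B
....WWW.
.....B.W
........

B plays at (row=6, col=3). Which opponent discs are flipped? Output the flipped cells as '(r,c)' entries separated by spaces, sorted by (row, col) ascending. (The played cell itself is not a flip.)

Dir NW: first cell '.' (not opp) -> no flip
Dir N: first cell '.' (not opp) -> no flip
Dir NE: opp run (5,4) capped by B -> flip
Dir W: first cell '.' (not opp) -> no flip
Dir E: first cell '.' (not opp) -> no flip
Dir SW: first cell '.' (not opp) -> no flip
Dir S: first cell '.' (not opp) -> no flip
Dir SE: first cell '.' (not opp) -> no flip

Answer: (5,4)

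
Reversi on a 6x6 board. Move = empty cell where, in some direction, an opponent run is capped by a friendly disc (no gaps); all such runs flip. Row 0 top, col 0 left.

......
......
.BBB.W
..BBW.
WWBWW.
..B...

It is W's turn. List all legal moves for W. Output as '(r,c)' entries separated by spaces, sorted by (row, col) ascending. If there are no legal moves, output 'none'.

Answer: (1,0) (1,1) (1,2) (1,3) (1,4) (3,1)

Derivation:
(1,0): flips 2 -> legal
(1,1): flips 2 -> legal
(1,2): flips 1 -> legal
(1,3): flips 2 -> legal
(1,4): flips 2 -> legal
(2,0): no bracket -> illegal
(2,4): no bracket -> illegal
(3,0): no bracket -> illegal
(3,1): flips 2 -> legal
(5,1): no bracket -> illegal
(5,3): no bracket -> illegal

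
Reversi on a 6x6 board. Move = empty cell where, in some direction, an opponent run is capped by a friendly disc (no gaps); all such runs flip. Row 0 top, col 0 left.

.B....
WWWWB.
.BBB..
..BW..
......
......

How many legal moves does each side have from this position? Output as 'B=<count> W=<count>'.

Answer: B=7 W=6

Derivation:
-- B to move --
(0,0): flips 1 -> legal
(0,2): flips 1 -> legal
(0,3): flips 2 -> legal
(0,4): flips 1 -> legal
(2,0): no bracket -> illegal
(2,4): no bracket -> illegal
(3,4): flips 1 -> legal
(4,2): no bracket -> illegal
(4,3): flips 1 -> legal
(4,4): flips 1 -> legal
B mobility = 7
-- W to move --
(0,0): no bracket -> illegal
(0,2): no bracket -> illegal
(0,3): no bracket -> illegal
(0,4): no bracket -> illegal
(0,5): no bracket -> illegal
(1,5): flips 1 -> legal
(2,0): no bracket -> illegal
(2,4): no bracket -> illegal
(2,5): no bracket -> illegal
(3,0): flips 1 -> legal
(3,1): flips 3 -> legal
(3,4): flips 1 -> legal
(4,1): no bracket -> illegal
(4,2): flips 2 -> legal
(4,3): flips 2 -> legal
W mobility = 6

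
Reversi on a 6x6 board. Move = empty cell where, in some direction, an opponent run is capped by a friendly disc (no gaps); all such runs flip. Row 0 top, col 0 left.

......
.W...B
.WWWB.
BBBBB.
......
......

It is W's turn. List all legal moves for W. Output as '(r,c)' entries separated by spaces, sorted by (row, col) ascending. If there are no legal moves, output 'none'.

Answer: (2,5) (4,0) (4,1) (4,2) (4,3) (4,4) (4,5)

Derivation:
(0,4): no bracket -> illegal
(0,5): no bracket -> illegal
(1,3): no bracket -> illegal
(1,4): no bracket -> illegal
(2,0): no bracket -> illegal
(2,5): flips 1 -> legal
(3,5): no bracket -> illegal
(4,0): flips 1 -> legal
(4,1): flips 2 -> legal
(4,2): flips 1 -> legal
(4,3): flips 2 -> legal
(4,4): flips 1 -> legal
(4,5): flips 1 -> legal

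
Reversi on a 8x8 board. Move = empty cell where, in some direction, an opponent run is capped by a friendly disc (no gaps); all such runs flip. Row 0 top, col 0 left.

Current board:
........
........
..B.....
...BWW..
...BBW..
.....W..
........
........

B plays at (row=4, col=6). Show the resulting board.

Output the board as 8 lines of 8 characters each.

Answer: ........
........
..B.....
...BWW..
...BBBB.
.....W..
........
........

Derivation:
Place B at (4,6); scan 8 dirs for brackets.
Dir NW: opp run (3,5), next='.' -> no flip
Dir N: first cell '.' (not opp) -> no flip
Dir NE: first cell '.' (not opp) -> no flip
Dir W: opp run (4,5) capped by B -> flip
Dir E: first cell '.' (not opp) -> no flip
Dir SW: opp run (5,5), next='.' -> no flip
Dir S: first cell '.' (not opp) -> no flip
Dir SE: first cell '.' (not opp) -> no flip
All flips: (4,5)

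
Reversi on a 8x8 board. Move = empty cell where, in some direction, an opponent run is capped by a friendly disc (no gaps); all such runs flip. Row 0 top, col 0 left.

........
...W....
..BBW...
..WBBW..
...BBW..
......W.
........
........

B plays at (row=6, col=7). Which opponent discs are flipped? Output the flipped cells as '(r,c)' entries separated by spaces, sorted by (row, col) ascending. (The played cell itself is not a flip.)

Dir NW: opp run (5,6) (4,5) capped by B -> flip
Dir N: first cell '.' (not opp) -> no flip
Dir NE: edge -> no flip
Dir W: first cell '.' (not opp) -> no flip
Dir E: edge -> no flip
Dir SW: first cell '.' (not opp) -> no flip
Dir S: first cell '.' (not opp) -> no flip
Dir SE: edge -> no flip

Answer: (4,5) (5,6)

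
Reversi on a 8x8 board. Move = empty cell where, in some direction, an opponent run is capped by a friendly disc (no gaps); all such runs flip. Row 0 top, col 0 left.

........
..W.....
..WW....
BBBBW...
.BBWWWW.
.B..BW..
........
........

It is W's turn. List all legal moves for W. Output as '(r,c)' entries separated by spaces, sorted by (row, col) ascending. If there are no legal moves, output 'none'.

(2,0): no bracket -> illegal
(2,1): flips 1 -> legal
(2,4): no bracket -> illegal
(4,0): flips 3 -> legal
(5,0): flips 2 -> legal
(5,2): flips 2 -> legal
(5,3): flips 1 -> legal
(6,0): no bracket -> illegal
(6,1): no bracket -> illegal
(6,2): no bracket -> illegal
(6,3): flips 1 -> legal
(6,4): flips 1 -> legal
(6,5): flips 1 -> legal

Answer: (2,1) (4,0) (5,0) (5,2) (5,3) (6,3) (6,4) (6,5)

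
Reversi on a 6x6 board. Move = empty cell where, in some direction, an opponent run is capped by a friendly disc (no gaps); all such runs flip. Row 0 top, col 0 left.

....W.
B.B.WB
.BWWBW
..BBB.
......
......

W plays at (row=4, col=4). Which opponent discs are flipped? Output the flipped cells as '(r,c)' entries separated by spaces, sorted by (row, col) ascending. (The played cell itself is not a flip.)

Answer: (2,4) (3,3) (3,4)

Derivation:
Dir NW: opp run (3,3) capped by W -> flip
Dir N: opp run (3,4) (2,4) capped by W -> flip
Dir NE: first cell '.' (not opp) -> no flip
Dir W: first cell '.' (not opp) -> no flip
Dir E: first cell '.' (not opp) -> no flip
Dir SW: first cell '.' (not opp) -> no flip
Dir S: first cell '.' (not opp) -> no flip
Dir SE: first cell '.' (not opp) -> no flip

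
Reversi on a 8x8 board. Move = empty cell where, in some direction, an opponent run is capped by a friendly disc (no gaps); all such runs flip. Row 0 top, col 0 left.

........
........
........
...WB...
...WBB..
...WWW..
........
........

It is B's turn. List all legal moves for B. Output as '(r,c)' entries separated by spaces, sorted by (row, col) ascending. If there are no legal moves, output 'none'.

(2,2): flips 1 -> legal
(2,3): no bracket -> illegal
(2,4): no bracket -> illegal
(3,2): flips 1 -> legal
(4,2): flips 1 -> legal
(4,6): no bracket -> illegal
(5,2): flips 1 -> legal
(5,6): no bracket -> illegal
(6,2): flips 1 -> legal
(6,3): flips 1 -> legal
(6,4): flips 1 -> legal
(6,5): flips 1 -> legal
(6,6): flips 1 -> legal

Answer: (2,2) (3,2) (4,2) (5,2) (6,2) (6,3) (6,4) (6,5) (6,6)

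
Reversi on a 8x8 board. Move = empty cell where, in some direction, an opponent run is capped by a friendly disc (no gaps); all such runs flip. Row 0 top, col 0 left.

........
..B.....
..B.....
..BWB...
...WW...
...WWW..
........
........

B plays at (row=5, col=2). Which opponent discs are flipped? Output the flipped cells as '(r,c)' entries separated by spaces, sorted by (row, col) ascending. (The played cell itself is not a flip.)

Dir NW: first cell '.' (not opp) -> no flip
Dir N: first cell '.' (not opp) -> no flip
Dir NE: opp run (4,3) capped by B -> flip
Dir W: first cell '.' (not opp) -> no flip
Dir E: opp run (5,3) (5,4) (5,5), next='.' -> no flip
Dir SW: first cell '.' (not opp) -> no flip
Dir S: first cell '.' (not opp) -> no flip
Dir SE: first cell '.' (not opp) -> no flip

Answer: (4,3)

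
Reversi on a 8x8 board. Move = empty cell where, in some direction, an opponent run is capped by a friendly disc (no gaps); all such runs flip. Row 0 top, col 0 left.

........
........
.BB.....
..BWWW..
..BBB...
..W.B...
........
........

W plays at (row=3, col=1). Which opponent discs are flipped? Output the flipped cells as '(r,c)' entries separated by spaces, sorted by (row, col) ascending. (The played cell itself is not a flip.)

Answer: (3,2)

Derivation:
Dir NW: first cell '.' (not opp) -> no flip
Dir N: opp run (2,1), next='.' -> no flip
Dir NE: opp run (2,2), next='.' -> no flip
Dir W: first cell '.' (not opp) -> no flip
Dir E: opp run (3,2) capped by W -> flip
Dir SW: first cell '.' (not opp) -> no flip
Dir S: first cell '.' (not opp) -> no flip
Dir SE: opp run (4,2), next='.' -> no flip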